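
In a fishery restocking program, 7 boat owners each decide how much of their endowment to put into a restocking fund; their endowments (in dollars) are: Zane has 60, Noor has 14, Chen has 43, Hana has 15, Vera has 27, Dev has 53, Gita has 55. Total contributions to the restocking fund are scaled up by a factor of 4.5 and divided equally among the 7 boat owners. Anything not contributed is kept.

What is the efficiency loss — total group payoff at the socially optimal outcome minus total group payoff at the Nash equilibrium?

The private return per contributed unit is 4.5/7 = 0.6429 < 1 for every player regardless of endowment, so the Nash equilibrium is zero contribution and the group total is Σ E_j = 60 + 14 + 43 + 15 + 27 + 53 + 55 = 267.
Each contributed unit returns 4.500 to the group, so the social optimum is full contribution by everyone: group total = 4.500 × 267 = 1201.50.
Efficiency loss = (4.500 − 1) × 267 = 934.50.

934.50 dollars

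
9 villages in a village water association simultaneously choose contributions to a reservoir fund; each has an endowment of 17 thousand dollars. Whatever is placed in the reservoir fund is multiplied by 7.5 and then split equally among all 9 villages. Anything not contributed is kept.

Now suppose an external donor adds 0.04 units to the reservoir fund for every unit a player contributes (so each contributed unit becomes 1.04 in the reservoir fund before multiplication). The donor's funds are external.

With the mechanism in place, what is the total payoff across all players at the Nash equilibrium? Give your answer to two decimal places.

153.00 thousand dollars

With the mechanism, a contributed unit returns 7.5 × 1.04 / 9 = 0.8667 per unit of net cost — still below 1 — so contributing 0 remains dominant for every player.
Everyone keeps their endowment and the group total is 9 × 17 = 153.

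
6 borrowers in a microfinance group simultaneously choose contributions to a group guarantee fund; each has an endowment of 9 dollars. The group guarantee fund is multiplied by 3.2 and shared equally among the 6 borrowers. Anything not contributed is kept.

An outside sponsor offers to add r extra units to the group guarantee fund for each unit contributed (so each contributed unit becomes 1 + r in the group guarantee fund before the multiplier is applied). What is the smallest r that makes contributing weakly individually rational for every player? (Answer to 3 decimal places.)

0.875

With matching at rate r, one contributed unit becomes (1 + r) in the group guarantee fund and returns 3.2 × (1 + r) / 6 to the contributor.
Setting this equal to 1: 1 + r = 6/3.2 = 1.8750.
So the minimum matching rate is r = 1.8750 − 1 = 0.875.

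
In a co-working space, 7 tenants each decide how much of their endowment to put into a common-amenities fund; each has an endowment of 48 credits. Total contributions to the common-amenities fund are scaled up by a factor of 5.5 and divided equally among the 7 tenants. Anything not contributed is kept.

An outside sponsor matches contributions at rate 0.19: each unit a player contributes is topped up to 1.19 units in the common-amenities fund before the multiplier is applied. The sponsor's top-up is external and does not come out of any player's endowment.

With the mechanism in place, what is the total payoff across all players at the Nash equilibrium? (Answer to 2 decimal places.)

The effective private return is 5.5 × 1.19 / 7 = 0.9350, which is still under 1, so the mechanism doesn't change anyone's dominant strategy: zero contribution.
At the Nash equilibrium no one contributes; group total payoff = 7 × 48 = 336.

336.00 credits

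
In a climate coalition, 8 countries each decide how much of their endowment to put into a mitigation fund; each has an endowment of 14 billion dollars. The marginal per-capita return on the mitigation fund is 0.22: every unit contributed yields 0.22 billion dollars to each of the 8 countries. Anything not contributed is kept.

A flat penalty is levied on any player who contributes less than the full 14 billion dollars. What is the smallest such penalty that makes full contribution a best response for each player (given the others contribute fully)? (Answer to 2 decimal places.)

Given the others contribute fully, the best deviation is to contribute 0 (any partial contribution still incurs the fine and gives up units whose private return 0.22 is below 1).
Deviating from 14 to 0 saves 14 billion dollars but forfeits the deviator's share of the drop in the mitigation fund: 0.22 × 14 = 3.08.
So the deviation gain is 14 − 3.08 = 10.92, and the fine must be at least 10.92 billion dollars to wipe it out.

10.92 billion dollars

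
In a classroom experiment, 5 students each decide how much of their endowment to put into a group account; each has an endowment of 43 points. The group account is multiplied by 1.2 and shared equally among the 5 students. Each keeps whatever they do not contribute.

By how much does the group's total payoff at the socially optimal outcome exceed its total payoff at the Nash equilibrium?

43.00 points

Each contributed unit returns 1.2/5 = 0.2400 to its contributor — below 1 — so contributing 0 is dominant for every player. At the Nash equilibrium everyone keeps their 43, and the group total is 5 × 43 = 215.
Each contributed unit returns 1.200 to the group as a whole (0.2400 to each of 5 players), which exceeds 1, so the social optimum is full contribution: group total = 1.200 × 215 = 258.00.
Efficiency loss = 258.00 − 215 = 43.00.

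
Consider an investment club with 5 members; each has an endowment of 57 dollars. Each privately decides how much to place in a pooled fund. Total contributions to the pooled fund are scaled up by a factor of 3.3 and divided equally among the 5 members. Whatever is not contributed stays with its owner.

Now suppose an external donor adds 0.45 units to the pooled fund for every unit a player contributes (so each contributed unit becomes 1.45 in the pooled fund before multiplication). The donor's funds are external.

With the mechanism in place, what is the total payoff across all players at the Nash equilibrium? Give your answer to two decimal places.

Even with the mechanism, each unit contributed returns only 3.3 × 1.45 / 5 = 0.9570 per unit of net cost, so contributing nothing is still dominant.
At the Nash equilibrium no one contributes; group total payoff = 5 × 57 = 285.

285.00 dollars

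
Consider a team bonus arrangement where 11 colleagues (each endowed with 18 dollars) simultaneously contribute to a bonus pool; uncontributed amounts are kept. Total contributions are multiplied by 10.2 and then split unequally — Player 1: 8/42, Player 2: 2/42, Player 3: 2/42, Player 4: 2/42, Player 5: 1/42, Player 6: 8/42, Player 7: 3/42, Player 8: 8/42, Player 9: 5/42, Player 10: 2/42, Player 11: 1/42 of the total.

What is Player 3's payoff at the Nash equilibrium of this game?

52.97 dollars

A player with share s gets back 10.2·s per unit contributed, so full contribution is dominant for anyone with s > 1/10.2 = 0.0980 and zero contribution is dominant for anyone below.
Player 1, Player 6, Player 8 and Player 9 are above the threshold, contributing 18 each; the remaining 7 contribute 0. Total contributed: 72.
Player 3 keeps 18 and receives 10.2 × 72 × 2/42 = 34.97 from the bonus pool, for a payoff of 52.97.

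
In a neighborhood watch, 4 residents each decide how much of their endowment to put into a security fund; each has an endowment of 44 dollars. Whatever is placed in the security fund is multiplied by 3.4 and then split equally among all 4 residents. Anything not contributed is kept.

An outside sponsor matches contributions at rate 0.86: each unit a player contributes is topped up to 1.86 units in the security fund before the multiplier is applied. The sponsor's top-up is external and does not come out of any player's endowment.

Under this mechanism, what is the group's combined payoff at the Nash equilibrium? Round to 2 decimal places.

1113.02 dollars

With the mechanism, a contributed unit returns 3.4 × 1.86 / 4 = 1.5810 per unit of net cost to the contributor — now above 1 — so contributing fully is weakly dominant for every player.
At the Nash equilibrium everyone contributes 44. Group total payoff = 3.4 × 1.86 × 176 = 1113.02.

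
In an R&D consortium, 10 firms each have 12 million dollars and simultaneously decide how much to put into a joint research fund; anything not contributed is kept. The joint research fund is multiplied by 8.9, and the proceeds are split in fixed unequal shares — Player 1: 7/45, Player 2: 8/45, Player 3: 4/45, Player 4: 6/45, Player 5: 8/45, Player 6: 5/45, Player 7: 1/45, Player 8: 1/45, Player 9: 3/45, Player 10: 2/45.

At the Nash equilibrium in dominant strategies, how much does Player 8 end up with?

21.49 million dollars

Each unit j contributes comes back to j as 8.9 × (j's share), so j prefers to contribute only if that share exceeds 1/8.9 = 0.1124; otherwise keeping the unit dominates.
Player 1, Player 2, Player 4 and Player 5 clear that bar, contributing 12 each; the remaining 6 contribute 0. Total contributed: 48.
Player 8 keeps 12 and receives 8.9 × 48 × 1/45 = 9.49 from the joint research fund, for a payoff of 21.49.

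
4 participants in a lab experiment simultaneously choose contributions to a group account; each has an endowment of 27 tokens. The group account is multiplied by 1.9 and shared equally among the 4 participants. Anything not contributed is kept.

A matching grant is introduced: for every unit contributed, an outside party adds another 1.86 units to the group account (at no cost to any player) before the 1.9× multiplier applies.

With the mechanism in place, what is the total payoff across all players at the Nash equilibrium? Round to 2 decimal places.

With the mechanism, a contributed unit returns 1.9 × 2.86 / 4 = 1.3585 per unit of net cost to the contributor — now above 1 — so contributing fully is weakly dominant for every player.
So the Nash equilibrium is full contribution by all 4; the group earns 1.9 × 2.86 × 108 = 586.87.

586.87 tokens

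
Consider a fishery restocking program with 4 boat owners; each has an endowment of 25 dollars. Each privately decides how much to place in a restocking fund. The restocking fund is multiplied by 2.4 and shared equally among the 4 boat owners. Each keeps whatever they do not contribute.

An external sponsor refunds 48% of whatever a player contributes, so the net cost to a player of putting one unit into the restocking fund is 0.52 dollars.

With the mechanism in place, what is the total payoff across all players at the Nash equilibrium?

With the mechanism, a contributed unit returns (2.4/4) / 0.52 = 1.1538 per unit of net cost to the contributor — now above 1 — so contributing fully is weakly dominant for every player.
So the Nash equilibrium is full contribution by all 4; the group earns 4 × (25 × 0.48 + 2.4 × 25) = 288.00.

288.00 dollars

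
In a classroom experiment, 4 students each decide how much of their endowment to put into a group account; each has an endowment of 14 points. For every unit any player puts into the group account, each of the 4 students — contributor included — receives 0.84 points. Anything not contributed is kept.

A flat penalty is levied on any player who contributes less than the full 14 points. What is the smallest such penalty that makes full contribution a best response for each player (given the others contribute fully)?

Given the others contribute fully, the best deviation is to contribute 0 (any partial contribution still incurs the fine and gives up units whose private return 0.84 is below 1).
Deviating from 14 to 0 saves 14 points but forfeits the deviator's share of the drop in the group account: 0.84 × 14 = 11.76.
So the deviation gain is 14 − 11.76 = 2.24, and the fine must be at least 2.24 points to wipe it out.

2.24 points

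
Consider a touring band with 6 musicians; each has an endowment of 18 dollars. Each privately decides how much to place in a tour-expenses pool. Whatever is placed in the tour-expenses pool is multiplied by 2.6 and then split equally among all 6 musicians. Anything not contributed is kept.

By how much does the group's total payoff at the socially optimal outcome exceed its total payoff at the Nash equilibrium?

172.80 dollars

Each contributed unit returns 2.6/6 = 0.4333 to its contributor — below 1 — so contributing 0 is dominant for every player. At the Nash equilibrium everyone keeps their 18, and the group total is 6 × 18 = 108.
Each contributed unit returns 2.600 to the group as a whole (0.4333 to each of 6 players), which exceeds 1, so the social optimum is full contribution: group total = 2.600 × 108 = 280.80.
Efficiency loss = 280.80 − 108 = 172.80.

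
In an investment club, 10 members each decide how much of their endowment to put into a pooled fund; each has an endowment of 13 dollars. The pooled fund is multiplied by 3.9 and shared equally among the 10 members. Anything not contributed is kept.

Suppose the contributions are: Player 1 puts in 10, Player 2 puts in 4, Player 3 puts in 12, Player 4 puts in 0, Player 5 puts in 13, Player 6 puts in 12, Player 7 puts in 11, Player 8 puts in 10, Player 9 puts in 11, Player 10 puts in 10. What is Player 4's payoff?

49.27 dollars

Total contributed: 10 + 4 + 12 + 0 + 13 + 12 + 11 + 10 + 11 + 10 = 93.
Each receives 3.9 × 93 / 10 = 36.27 from the pooled fund.
Player 4 keeps 13 − 0 = 13, so Player 4's payoff is 13 + 36.27 = 49.27.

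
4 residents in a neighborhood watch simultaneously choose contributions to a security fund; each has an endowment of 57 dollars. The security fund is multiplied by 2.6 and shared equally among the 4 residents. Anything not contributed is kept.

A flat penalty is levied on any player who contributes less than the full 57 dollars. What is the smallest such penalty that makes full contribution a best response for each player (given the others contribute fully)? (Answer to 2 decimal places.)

19.95 dollars

Given the others contribute fully, the best deviation is to contribute 0 (any partial contribution still incurs the fine and gives up units whose private return 0.6500 is below 1).
Deviating from 57 to 0 saves 57 dollars but forfeits the deviator's share of the drop in the security fund: 2.6/4 × 57 = 37.05.
So the deviation gain is 57 − 37.05 = 19.95, and the fine must be at least 19.95 dollars to wipe it out.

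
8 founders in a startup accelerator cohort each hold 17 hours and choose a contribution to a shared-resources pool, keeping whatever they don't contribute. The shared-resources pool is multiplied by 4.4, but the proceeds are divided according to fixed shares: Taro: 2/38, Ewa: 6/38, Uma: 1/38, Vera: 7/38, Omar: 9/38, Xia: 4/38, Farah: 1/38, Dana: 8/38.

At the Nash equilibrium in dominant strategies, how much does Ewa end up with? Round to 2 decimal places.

28.81 hours

For player j, contributing a unit is worthwhile iff 4.4 × (j's share) ≥ 1, i.e. iff j's share is at least 0.2273.
The only share above 0.2273 is Omar's 9/38, contributing 17; the remaining 7 contribute 0. Total contributed: 17.
Ewa keeps 17 and receives 4.4 × 17 × 6/38 = 11.81 from the shared-resources pool, for a payoff of 28.81.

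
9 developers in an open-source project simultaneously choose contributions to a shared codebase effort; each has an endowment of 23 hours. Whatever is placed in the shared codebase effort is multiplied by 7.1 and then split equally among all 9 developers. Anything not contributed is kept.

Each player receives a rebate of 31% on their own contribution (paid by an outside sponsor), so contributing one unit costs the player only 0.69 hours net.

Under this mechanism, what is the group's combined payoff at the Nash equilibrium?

1533.87 hours

The effective private return per unit is now (7.1/9) / 0.69 = 1.1433 > 1, so every player's dominant strategy flips to full contribution.
At the Nash equilibrium everyone contributes 23. Group total payoff = 9 × (23 × 0.31 + 7.1 × 23) = 1533.87.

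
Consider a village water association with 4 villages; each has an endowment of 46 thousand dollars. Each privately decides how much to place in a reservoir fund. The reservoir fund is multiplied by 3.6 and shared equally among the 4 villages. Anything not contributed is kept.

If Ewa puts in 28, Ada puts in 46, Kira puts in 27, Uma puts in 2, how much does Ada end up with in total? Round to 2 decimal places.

Total contributed: 28 + 46 + 27 + 2 = 103.
Each receives 3.6 × 103 / 4 = 92.70 from the reservoir fund.
Ada keeps 46 − 46 = 0, so Ada's payoff is 0 + 92.70 = 92.70.

92.70 thousand dollars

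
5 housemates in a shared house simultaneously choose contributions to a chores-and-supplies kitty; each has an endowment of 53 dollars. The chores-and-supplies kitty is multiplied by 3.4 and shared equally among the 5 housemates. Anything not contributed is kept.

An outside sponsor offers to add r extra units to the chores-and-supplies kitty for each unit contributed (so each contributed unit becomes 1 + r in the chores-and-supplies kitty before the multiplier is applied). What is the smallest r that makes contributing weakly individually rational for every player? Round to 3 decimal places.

With matching at rate r, one contributed unit becomes (1 + r) in the chores-and-supplies kitty and returns 3.4 × (1 + r) / 5 to the contributor.
Setting this equal to 1: 1 + r = 5/3.4 = 1.4706.
So the minimum matching rate is r = 1.4706 − 1 = 0.471.

0.471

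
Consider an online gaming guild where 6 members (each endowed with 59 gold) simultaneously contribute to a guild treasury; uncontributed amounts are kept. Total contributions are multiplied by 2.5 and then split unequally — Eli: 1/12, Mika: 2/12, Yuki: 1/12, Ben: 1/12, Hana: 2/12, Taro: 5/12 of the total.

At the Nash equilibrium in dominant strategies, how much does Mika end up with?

Player j's private return per contributed unit is 2.5 × (j's share). Contributing is weakly dominant for j when that share is at least 1/2.5 = 0.4000, and contributing 0 is dominant otherwise.
Taro alone (share 5/12) is above the threshold, contributing 59; the remaining 5 contribute 0. Total contributed: 59.
Mika keeps 59 and receives 2.5 × 59 × 2/12 = 24.58 from the guild treasury, for a payoff of 83.58.

83.58 gold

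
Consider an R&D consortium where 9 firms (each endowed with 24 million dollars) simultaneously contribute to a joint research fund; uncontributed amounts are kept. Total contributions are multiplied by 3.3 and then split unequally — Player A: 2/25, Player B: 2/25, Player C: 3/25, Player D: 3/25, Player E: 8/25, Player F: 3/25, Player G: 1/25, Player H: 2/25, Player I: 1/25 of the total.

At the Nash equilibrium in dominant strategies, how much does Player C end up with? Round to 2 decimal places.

Player j's private return per contributed unit is 3.3 × (j's share). Contributing is weakly dominant for j when that share is at least 1/3.3 = 0.3030, and contributing 0 is dominant otherwise.
Only Player E (8/25) clears that bar, contributing 24; the remaining 8 contribute 0. Total contributed: 24.
Player C keeps 24 and receives 3.3 × 24 × 3/25 = 9.50 from the joint research fund, for a payoff of 33.50.

33.50 million dollars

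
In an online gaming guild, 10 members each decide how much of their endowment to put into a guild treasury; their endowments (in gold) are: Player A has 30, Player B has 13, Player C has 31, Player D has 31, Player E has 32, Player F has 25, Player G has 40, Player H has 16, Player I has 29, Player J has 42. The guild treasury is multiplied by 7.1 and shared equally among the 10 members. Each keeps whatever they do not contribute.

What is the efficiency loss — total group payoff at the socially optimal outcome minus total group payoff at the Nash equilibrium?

1762.90 gold

The private return per contributed unit is 7.1/10 = 0.7100 < 1 for every player regardless of endowment, so the Nash equilibrium is zero contribution and the group total is Σ E_j = 30 + 13 + 31 + 31 + 32 + 25 + 40 + 16 + 29 + 42 = 289.
Each contributed unit returns 7.100 to the group, so the social optimum is full contribution by everyone: group total = 7.100 × 289 = 2051.90.
Efficiency loss = (7.100 − 1) × 289 = 1762.90.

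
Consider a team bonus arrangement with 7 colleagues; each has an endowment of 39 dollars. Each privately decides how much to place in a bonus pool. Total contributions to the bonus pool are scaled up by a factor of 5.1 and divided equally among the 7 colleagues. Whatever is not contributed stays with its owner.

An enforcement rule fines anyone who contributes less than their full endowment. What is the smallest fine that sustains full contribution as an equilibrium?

10.59 dollars

Given the others contribute fully, the best deviation is to contribute 0 (any partial contribution still incurs the fine and gives up units whose private return 0.7286 is below 1).
Deviating from 39 to 0 saves 39 dollars but forfeits the deviator's share of the drop in the bonus pool: 5.1/7 × 39 = 28.41.
So the deviation gain is 39 − 28.41 = 10.59, and the fine must be at least 10.59 dollars to wipe it out.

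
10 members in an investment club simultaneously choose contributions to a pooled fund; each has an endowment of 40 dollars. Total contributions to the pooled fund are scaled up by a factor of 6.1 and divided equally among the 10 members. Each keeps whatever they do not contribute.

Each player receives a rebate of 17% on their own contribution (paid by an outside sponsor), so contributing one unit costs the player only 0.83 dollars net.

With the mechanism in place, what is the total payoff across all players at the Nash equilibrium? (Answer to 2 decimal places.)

400.00 dollars

With the mechanism, a contributed unit returns (6.1/10) / 0.83 = 0.7349 per unit of net cost — still below 1 — so contributing 0 remains dominant for every player.
Everyone keeps their endowment and the group total is 10 × 40 = 400.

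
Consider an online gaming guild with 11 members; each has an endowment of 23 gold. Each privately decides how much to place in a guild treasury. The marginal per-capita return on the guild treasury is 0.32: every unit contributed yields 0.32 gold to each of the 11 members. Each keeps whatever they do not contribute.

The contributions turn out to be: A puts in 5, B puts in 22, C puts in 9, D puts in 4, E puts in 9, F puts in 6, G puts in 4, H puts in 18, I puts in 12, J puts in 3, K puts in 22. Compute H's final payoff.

Total contributed: 5 + 22 + 9 + 4 + 9 + 6 + 4 + 18 + 12 + 3 + 22 = 114.
Each receives 0.32 × 114 = 36.48 from the guild treasury.
H keeps 23 − 18 = 5, so H's payoff is 5 + 36.48 = 41.48.

41.48 gold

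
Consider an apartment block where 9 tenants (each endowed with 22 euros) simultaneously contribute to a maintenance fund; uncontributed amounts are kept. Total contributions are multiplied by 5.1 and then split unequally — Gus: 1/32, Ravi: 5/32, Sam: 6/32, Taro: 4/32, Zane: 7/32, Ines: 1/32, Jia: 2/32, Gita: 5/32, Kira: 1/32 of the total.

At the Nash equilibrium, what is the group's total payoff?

288.20 euros

A player with share s gets back 5.1·s per unit contributed, so full contribution is dominant for anyone with s > 1/5.1 = 0.1961 and zero contribution is dominant for anyone below.
The only share above 0.1961 is Zane's 7/32, contributing 22; the remaining 8 contribute 0. Total contributed: 22.
The maintenance fund pays out 5.1 × 22 = 112.20 in total (split across the unequal shares, but the aggregate is all that matters for the group sum).
The 8 free-riders keep 22 each, adding 176. Group total = 176 + 112.20 = 288.20.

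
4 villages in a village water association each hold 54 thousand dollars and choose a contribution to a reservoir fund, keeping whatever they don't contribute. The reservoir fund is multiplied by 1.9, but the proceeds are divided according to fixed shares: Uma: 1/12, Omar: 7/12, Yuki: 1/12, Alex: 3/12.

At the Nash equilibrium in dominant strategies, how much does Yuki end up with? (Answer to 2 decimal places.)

A player with share s gets back 1.9·s per unit contributed, so full contribution is dominant for anyone with s > 1/1.9 = 0.5263 and zero contribution is dominant for anyone below.
Only Omar (7/12) clears that bar, contributing 54; the remaining 3 contribute 0. Total contributed: 54.
Yuki keeps 54 and receives 1.9 × 54 × 1/12 = 8.55 from the reservoir fund, for a payoff of 62.55.

62.55 thousand dollars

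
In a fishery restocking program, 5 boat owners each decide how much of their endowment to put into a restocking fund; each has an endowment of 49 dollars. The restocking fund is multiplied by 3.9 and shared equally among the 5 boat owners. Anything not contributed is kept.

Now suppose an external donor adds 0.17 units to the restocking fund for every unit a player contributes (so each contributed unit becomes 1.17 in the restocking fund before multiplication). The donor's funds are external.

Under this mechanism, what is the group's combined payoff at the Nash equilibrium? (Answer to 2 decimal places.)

The effective private return is 3.9 × 1.17 / 5 = 0.9126, which is still under 1, so the mechanism doesn't change anyone's dominant strategy: zero contribution.
Everyone keeps their endowment and the group total is 5 × 49 = 245.

245.00 dollars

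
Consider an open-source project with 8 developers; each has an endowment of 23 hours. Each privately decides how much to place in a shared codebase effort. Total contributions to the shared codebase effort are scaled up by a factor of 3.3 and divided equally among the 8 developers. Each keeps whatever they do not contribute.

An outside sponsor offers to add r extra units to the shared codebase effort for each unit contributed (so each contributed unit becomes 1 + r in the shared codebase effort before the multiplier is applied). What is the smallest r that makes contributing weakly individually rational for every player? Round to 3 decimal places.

1.424

With matching at rate r, one contributed unit becomes (1 + r) in the shared codebase effort and returns 3.3 × (1 + r) / 8 to the contributor.
Setting this equal to 1: 1 + r = 8/3.3 = 2.4242.
So the minimum matching rate is r = 2.4242 − 1 = 1.424.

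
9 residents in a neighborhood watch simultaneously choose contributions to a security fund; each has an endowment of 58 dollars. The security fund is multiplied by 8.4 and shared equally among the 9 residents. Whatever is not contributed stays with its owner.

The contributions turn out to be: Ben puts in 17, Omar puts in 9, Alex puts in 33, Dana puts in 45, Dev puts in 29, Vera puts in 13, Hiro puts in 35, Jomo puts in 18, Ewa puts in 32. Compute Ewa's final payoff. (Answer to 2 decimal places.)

241.60 dollars

Total contributed: 17 + 9 + 33 + 45 + 29 + 13 + 35 + 18 + 32 = 231.
Each receives 8.4 × 231 / 9 = 215.60 from the security fund.
Ewa keeps 58 − 32 = 26, so Ewa's payoff is 26 + 215.60 = 241.60.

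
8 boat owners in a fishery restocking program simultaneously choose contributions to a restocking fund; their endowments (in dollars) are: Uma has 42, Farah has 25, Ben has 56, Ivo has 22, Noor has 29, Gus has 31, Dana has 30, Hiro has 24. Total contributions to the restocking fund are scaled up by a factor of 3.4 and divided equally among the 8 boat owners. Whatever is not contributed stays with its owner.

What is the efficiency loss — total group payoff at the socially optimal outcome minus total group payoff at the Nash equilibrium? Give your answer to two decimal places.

621.60 dollars

The private return per contributed unit is 3.4/8 = 0.4250 < 1 for every player regardless of endowment, so the Nash equilibrium is zero contribution and the group total is Σ E_j = 42 + 25 + 56 + 22 + 29 + 31 + 30 + 24 = 259.
Each contributed unit returns 3.400 to the group, so the social optimum is full contribution by everyone: group total = 3.400 × 259 = 880.60.
Efficiency loss = (3.400 − 1) × 259 = 621.60.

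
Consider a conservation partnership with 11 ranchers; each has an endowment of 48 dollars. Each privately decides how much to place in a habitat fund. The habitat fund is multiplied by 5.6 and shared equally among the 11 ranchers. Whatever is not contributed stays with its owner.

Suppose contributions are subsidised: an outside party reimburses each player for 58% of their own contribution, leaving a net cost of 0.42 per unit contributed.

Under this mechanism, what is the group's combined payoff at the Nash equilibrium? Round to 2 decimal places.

3263.04 dollars

Under the mechanism each unit contributed yields (5.6/11) / 0.42 = 1.2121 back to its contributor per unit of net cost, which exceeds 1, making full contribution the dominant choice for everyone.
So the Nash equilibrium is full contribution by all 11; the group earns 11 × (48 × 0.58 + 5.6 × 48) = 3263.04.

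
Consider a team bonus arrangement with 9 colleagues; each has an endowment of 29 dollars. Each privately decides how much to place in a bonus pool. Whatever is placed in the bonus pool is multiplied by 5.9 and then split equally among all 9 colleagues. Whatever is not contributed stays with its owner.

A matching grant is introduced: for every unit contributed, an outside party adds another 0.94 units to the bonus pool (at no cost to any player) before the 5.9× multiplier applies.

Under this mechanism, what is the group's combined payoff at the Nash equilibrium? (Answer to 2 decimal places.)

Under the mechanism each unit contributed yields 5.9 × 1.94 / 9 = 1.2718 back to its contributor per unit of net cost, which exceeds 1, making full contribution the dominant choice for everyone.
At the Nash equilibrium everyone contributes 29. Group total payoff = 5.9 × 1.94 × 261 = 2987.41.

2987.41 dollars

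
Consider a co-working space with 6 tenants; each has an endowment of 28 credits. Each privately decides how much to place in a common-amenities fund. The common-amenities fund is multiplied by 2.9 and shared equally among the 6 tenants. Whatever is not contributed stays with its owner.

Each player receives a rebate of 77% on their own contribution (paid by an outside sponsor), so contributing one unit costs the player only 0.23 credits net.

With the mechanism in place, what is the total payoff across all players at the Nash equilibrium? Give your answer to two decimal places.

616.56 credits

The effective private return per unit is now (2.9/6) / 0.23 = 2.1014 > 1, so every player's dominant strategy flips to full contribution.
So the Nash equilibrium is full contribution by all 6; the group earns 6 × (28 × 0.77 + 2.9 × 28) = 616.56.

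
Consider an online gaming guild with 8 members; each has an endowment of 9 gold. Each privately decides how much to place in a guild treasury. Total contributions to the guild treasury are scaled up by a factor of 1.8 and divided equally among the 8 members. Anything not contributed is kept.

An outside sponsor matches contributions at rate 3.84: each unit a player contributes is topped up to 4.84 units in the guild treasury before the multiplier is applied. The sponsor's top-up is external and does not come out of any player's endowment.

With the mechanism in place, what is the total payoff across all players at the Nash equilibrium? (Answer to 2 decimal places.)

Under the mechanism each unit contributed yields 1.8 × 4.84 / 8 = 1.0890 back to its contributor per unit of net cost, which exceeds 1, making full contribution the dominant choice for everyone.
So the Nash equilibrium is full contribution by all 8; the group earns 1.8 × 4.84 × 72 = 627.26.

627.26 gold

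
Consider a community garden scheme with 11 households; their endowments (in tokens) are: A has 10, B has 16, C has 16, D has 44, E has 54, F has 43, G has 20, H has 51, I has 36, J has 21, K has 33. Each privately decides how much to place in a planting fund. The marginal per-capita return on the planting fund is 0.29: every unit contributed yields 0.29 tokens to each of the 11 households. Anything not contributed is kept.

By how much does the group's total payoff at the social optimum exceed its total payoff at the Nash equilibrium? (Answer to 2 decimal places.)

The private return per contributed unit is 0.29 < 1 for everyone, so the Nash equilibrium is zero contribution and the group total is Σ E_j = 10 + 16 + 16 + 44 + 54 + 43 + 20 + 51 + 36 + 21 + 33 = 344.
Each contributed unit returns 3.190 to the group, so the social optimum is full contribution by everyone: group total = 3.190 × 344 = 1097.36.
Efficiency loss = (3.190 − 1) × 344 = 753.36.

753.36 tokens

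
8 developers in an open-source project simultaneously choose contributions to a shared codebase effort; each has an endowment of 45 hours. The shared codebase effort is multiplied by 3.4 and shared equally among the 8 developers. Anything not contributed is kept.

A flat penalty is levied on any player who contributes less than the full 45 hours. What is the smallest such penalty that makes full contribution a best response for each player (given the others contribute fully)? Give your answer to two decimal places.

Given the others contribute fully, the best deviation is to contribute 0 (any partial contribution still incurs the fine and gives up units whose private return 0.4250 is below 1).
Deviating from 45 to 0 saves 45 hours but forfeits the deviator's share of the drop in the shared codebase effort: 3.4/8 × 45 = 19.12.
So the deviation gain is 45 − 19.12 = 25.88, and the fine must be at least 25.88 hours to wipe it out.

25.88 hours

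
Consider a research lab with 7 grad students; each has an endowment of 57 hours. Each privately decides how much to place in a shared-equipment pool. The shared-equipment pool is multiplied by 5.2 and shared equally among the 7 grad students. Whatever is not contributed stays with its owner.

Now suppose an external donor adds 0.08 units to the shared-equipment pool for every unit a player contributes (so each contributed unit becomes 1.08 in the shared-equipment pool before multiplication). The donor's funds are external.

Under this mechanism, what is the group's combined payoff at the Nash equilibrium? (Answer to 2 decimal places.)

The effective private return is 5.2 × 1.08 / 7 = 0.8023, which is still under 1, so the mechanism doesn't change anyone's dominant strategy: zero contribution.
At the Nash equilibrium no one contributes; group total payoff = 7 × 57 = 399.

399.00 hours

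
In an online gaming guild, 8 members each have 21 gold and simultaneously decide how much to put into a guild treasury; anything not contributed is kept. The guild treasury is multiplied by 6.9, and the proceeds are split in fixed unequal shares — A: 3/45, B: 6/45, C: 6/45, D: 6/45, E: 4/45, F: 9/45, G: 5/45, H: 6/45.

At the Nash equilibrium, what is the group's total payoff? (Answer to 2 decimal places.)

291.90 gold

Each unit j contributes comes back to j as 6.9 × (j's share), so j prefers to contribute only if that share exceeds 1/6.9 = 0.1449; otherwise keeping the unit dominates.
The only share above 0.1449 is F's 9/45, contributing 21; the remaining 7 contribute 0. Total contributed: 21.
The guild treasury pays out 6.9 × 21 = 144.90 in total (split across the unequal shares, but the aggregate is all that matters for the group sum).
The 7 free-riders keep 21 each, adding 147. Group total = 147 + 144.90 = 291.90.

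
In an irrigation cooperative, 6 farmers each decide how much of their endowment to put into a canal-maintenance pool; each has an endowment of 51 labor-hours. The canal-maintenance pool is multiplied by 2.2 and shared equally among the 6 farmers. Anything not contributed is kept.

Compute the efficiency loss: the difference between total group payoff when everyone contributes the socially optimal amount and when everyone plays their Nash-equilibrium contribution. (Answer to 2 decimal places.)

367.20 labor-hours

Each contributed unit returns 2.2/6 = 0.3667 to its contributor — below 1 — so contributing 0 is dominant for every player. At the Nash equilibrium everyone keeps their 51, and the group total is 6 × 51 = 306.
Each contributed unit returns 2.200 to the group as a whole (0.3667 to each of 6 players), which exceeds 1, so the social optimum is full contribution: group total = 2.200 × 306 = 673.20.
Efficiency loss = 673.20 − 306 = 367.20.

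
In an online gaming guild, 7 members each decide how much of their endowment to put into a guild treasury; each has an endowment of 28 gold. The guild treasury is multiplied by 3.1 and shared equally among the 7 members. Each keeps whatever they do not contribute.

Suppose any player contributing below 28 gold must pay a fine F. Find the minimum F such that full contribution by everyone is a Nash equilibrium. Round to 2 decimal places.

15.60 gold

Given the others contribute fully, the best deviation is to contribute 0 (any partial contribution still incurs the fine and gives up units whose private return 0.4429 is below 1).
Deviating from 28 to 0 saves 28 gold but forfeits the deviator's share of the drop in the guild treasury: 3.1/7 × 28 = 12.40.
So the deviation gain is 28 − 12.40 = 15.60, and the fine must be at least 15.60 gold to wipe it out.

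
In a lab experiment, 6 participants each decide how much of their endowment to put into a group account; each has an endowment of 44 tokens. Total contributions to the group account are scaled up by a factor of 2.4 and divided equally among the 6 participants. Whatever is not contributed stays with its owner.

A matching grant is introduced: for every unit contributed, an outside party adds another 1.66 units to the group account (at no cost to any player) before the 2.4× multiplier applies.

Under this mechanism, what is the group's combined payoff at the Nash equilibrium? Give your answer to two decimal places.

Under the mechanism each unit contributed yields 2.4 × 2.66 / 6 = 1.0640 back to its contributor per unit of net cost, which exceeds 1, making full contribution the dominant choice for everyone.
At the Nash equilibrium everyone contributes 44. Group total payoff = 2.4 × 2.66 × 264 = 1685.38.

1685.38 tokens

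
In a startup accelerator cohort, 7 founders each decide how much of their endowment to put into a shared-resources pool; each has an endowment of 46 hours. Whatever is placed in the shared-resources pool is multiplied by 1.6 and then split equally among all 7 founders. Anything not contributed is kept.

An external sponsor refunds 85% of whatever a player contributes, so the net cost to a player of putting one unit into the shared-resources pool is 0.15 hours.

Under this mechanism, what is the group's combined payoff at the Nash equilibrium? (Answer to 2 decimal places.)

The effective private return per unit is now (1.6/7) / 0.15 = 1.5238 > 1, so every player's dominant strategy flips to full contribution.
So the Nash equilibrium is full contribution by all 7; the group earns 7 × (46 × 0.85 + 1.6 × 46) = 788.90.

788.90 hours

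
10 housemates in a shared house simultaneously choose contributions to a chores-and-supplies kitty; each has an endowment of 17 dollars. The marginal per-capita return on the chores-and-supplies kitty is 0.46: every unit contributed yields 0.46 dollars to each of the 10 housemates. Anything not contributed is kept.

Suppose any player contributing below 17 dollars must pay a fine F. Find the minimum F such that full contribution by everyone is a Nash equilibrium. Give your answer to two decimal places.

9.18 dollars

Given the others contribute fully, the best deviation is to contribute 0 (any partial contribution still incurs the fine and gives up units whose private return 0.46 is below 1).
Deviating from 17 to 0 saves 17 dollars but forfeits the deviator's share of the drop in the chores-and-supplies kitty: 0.46 × 17 = 7.82.
So the deviation gain is 17 − 7.82 = 9.18, and the fine must be at least 9.18 dollars to wipe it out.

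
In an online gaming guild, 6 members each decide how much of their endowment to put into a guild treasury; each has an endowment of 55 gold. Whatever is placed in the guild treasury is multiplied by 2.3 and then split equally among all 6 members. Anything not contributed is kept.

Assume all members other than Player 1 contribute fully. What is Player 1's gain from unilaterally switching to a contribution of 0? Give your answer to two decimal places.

Switching from a contribution of 55 to 0 lets Player 1 keep an extra 55 gold, but lowers the guild treasury by 55, which costs Player 1 their own share of that drop: 2.3/6 × 55 = 21.08.
Net gain = 55 − 21.08 = 33.92. The private return per contributed unit (0.3833) is below 1, so free-riding is indeed the best response regardless of what the others do.

33.92 gold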